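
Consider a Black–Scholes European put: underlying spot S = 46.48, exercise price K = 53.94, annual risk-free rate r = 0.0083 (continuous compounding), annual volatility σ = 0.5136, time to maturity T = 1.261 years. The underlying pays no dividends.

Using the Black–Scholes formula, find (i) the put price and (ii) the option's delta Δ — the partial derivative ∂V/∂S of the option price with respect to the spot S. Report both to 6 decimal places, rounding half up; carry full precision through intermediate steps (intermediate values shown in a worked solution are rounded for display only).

price = 15.095097
Δ = -0.480686

σ√T = 0.5136·√1.261 = 0.576743
d₁ = (ln(S/K) + (r+σ²/2)T) / (σ√T) = (ln(46.48/53.94) + (0.0083+0.5136²/2)·1.261) / 0.576743 = (-0.148850 + 0.176783) / 0.576743 = 0.048431
d₂ = d₁ − σ√T = 0.048431 − 0.576743 = -0.528312
e^{−rT} = e^{−0.0083·1.261} = 0.989588
N(−d₁) = 0.480686,  N(−d₂) = 0.701359
Put price V = K·e^{−rT}·N(−d₂) − S·N(−d₁) = 37.437391 − 22.342295 = 15.095097
Δ = −N(−d₁) = -0.480686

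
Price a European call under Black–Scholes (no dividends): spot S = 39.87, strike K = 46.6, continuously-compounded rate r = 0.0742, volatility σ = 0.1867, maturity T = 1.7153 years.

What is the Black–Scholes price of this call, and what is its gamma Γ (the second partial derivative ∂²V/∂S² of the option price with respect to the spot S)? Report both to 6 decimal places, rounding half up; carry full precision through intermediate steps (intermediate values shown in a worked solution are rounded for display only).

σ√T = 0.1867·√1.7153 = 0.244520
d₁ = (ln(S/K) + (r+σ²/2)T) / (σ√T) = (ln(39.87/46.6) + (0.0742+0.1867²/2)·1.7153) / 0.244520 = (-0.155976 + 0.157170) / 0.244520 = 0.004883
d₂ = d₁ − σ√T = 0.004883 − 0.244520 = -0.239637
e^{−rT} = e^{−0.0742·1.7153} = 0.880491
N(d₁) = 0.501948,  N(d₂) = 0.405306
Call price V = S·N(d₁) − K·e^{−rT}·N(d₂) = 20.012661 − 16.630054 = 3.382607
φ(d₁) = (1/√(2π))·e^{−d₁²/2} = 0.398938
Γ = φ(d₁) / (S·σ·√T) = 0.040921

price = 3.382607
Γ = 0.040921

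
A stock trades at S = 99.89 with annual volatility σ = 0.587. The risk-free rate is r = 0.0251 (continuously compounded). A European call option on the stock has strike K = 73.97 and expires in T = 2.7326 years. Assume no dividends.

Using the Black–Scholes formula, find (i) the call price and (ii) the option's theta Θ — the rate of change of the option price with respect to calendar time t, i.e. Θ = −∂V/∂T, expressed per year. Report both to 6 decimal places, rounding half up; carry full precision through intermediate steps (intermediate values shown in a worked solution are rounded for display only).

price = 48.923318
Θ = -5.659664

σ√T = 0.587·√2.7326 = 0.970345
d₁ = (ln(S/K) + (r+σ²/2)T) / (σ√T) = (ln(99.89/73.97) + (0.0251+0.587²/2)·2.7326) / 0.970345 = (0.300410 + 0.539373) / 0.970345 = 0.865448
d₂ = d₁ − σ√T = 0.865448 − 0.970345 = -0.104897
e^{−rT} = e^{−0.0251·2.7326} = 0.933711
N(d₁) = 0.806603,  N(d₂) = 0.458229
Call price V = S·N(d₁) − K·e^{−rT}·N(d₂) = 80.571621 − 31.648303 = 48.923318
φ(d₁) = (1/√(2π))·e^{−d₁²/2} = 0.274326
Θ = −S·φ(d₁)·σ/(2√T) − r·K·e^{−rT}·N(d₂) = −4.865292 − 0.794372 = -5.659664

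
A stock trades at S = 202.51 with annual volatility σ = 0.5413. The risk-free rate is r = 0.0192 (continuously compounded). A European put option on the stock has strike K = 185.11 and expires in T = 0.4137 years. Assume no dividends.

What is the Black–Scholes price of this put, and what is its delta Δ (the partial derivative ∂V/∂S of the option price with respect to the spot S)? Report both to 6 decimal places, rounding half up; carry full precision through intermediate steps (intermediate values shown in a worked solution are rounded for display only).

σ√T = 0.5413·√0.4137 = 0.348162
d₁ = (ln(S/K) + (r+σ²/2)T) / (σ√T) = (ln(202.51/185.11) + (0.0192+0.5413²/2)·0.4137) / 0.348162 = (0.089839 + 0.068551) / 0.348162 = 0.454933
d₂ = d₁ − σ√T = 0.454933 − 0.348162 = 0.106772
e^{−rT} = e^{−0.0192·0.4137} = 0.992088
N(−d₁) = 0.324579,  N(−d₂) = 0.457485
Put price V = K·e^{−rT}·N(−d₂) − S·N(−d₁) = 84.015057 − 65.730411 = 18.284646
Δ = −N(−d₁) = -0.324579

price = 18.284646
Δ = -0.324579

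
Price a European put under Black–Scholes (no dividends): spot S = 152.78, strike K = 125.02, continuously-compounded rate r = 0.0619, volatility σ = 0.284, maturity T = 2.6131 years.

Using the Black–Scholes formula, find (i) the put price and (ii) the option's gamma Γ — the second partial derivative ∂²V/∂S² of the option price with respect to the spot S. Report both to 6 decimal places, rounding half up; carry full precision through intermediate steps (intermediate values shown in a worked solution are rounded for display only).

σ√T = 0.284·√2.6131 = 0.459088
d₁ = (ln(S/K) + (r+σ²/2)T) / (σ√T) = (ln(152.78/125.02) + (0.0619+0.284²/2)·2.6131) / 0.459088 = (0.200525 + 0.267132) / 0.459088 = 1.018665
d₂ = d₁ − σ√T = 1.018665 − 0.459088 = 0.559576
e^{−rT} = e^{−0.0619·2.6131} = 0.850653
N(−d₁) = 0.154181,  N(−d₂) = 0.287884
Put price V = K·e^{−rT}·N(−d₂) − S·N(−d₁) = 30.616097 − 23.555782 = 7.060314
φ(d₁) = (1/√(2π))·e^{−d₁²/2} = 0.237455
Γ = φ(d₁) / (S·σ·√T) = 0.003385

price = 7.060314
Γ = 0.003385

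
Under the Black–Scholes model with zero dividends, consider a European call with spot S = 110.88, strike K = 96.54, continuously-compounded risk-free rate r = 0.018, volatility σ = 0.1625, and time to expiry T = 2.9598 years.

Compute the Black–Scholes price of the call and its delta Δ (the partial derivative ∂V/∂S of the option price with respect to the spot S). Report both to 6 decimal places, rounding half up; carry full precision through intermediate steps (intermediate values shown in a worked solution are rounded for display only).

price = 23.446874
Δ = 0.795521

σ√T = 0.1625·√2.9598 = 0.279566
d₁ = (ln(S/K) + (r+σ²/2)T) / (σ√T) = (ln(110.88/96.54) + (0.018+0.1625²/2)·2.9598) / 0.279566 = (0.138491 + 0.092355) / 0.279566 = 0.825730
d₂ = d₁ − σ√T = 0.825730 − 0.279566 = 0.546164
e^{−rT} = e^{−0.018·2.9598} = 0.948118
N(d₁) = 0.795521,  N(d₂) = 0.707523
Call price V = S·N(d₁) − K·e^{−rT}·N(d₂) = 88.207406 − 64.760532 = 23.446874
Δ = N(d₁) = 0.795521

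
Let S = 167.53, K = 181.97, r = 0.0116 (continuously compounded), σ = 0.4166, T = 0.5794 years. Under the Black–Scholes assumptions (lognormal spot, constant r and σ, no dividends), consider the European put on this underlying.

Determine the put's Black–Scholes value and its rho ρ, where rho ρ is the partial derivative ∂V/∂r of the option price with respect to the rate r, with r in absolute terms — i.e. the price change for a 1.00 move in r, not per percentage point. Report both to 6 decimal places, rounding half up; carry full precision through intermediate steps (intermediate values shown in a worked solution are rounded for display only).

σ√T = 0.4166·√0.5794 = 0.317109
d₁ = (ln(S/K) + (r+σ²/2)T) / (σ√T) = (ln(167.53/181.97) + (0.0116+0.4166²/2)·0.5794) / 0.317109 = (-0.082679 + 0.057000) / 0.317109 = -0.080979
d₂ = d₁ − σ√T = -0.080979 − 0.317109 = -0.398088
e^{−rT} = e^{−0.0116·0.5794} = 0.993301
N(−d₁) = 0.532271,  N(−d₂) = 0.654717
Put price V = K·e^{−rT}·N(−d₂) − S·N(−d₁) = 118.340890 − 89.171337 = 29.169553
ρ = −K·T·e^{−rT}·N(−d₂) = -68.566712

price = 29.169553
ρ = -68.566712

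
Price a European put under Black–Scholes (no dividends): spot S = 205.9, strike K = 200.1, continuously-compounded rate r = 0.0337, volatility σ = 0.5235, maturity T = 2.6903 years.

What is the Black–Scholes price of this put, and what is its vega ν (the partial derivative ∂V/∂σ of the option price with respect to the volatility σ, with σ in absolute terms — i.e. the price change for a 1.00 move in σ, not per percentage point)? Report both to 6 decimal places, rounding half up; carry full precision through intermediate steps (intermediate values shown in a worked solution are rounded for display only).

σ√T = 0.5235·√2.6903 = 0.858652
d₁ = (ln(S/K) + (r+σ²/2)T) / (σ√T) = (ln(205.9/200.1) + (0.0337+0.5235²/2)·2.6903) / 0.858652 = (0.028573 + 0.459304) / 0.858652 = 0.568191
d₂ = d₁ − σ√T = 0.568191 − 0.858652 = -0.290461
e^{−rT} = e^{−0.0337·2.6903} = 0.913325
N(−d₁) = 0.284953,  N(−d₂) = 0.614268
Put price V = K·e^{−rT}·N(−d₂) − S·N(−d₁) = 112.261453 − 58.671774 = 53.589679
φ(d₁) = (1/√(2π))·e^{−d₁²/2} = 0.339474
ν = S·φ(d₁)·√T = 114.647034

price = 53.589679
ν = 114.647034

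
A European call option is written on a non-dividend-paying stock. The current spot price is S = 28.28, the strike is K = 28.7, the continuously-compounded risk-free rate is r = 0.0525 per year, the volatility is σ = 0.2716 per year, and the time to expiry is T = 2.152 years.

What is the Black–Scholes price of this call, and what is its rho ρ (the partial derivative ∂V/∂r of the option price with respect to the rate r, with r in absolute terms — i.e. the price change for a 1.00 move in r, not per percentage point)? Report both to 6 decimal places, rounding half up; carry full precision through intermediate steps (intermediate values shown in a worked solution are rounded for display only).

σ√T = 0.2716·√2.152 = 0.398429
d₁ = (ln(S/K) + (r+σ²/2)T) / (σ√T) = (ln(28.28/28.7) + (0.0525+0.2716²/2)·2.152) / 0.398429 = (-0.014742 + 0.192353) / 0.398429 = 0.445777
d₂ = d₁ − σ√T = 0.445777 − 0.398429 = 0.047348
e^{−rT} = e^{−0.0525·2.152} = 0.893169
N(d₁) = 0.672121,  N(d₂) = 0.518882
Call price V = S·N(d₁) − K·e^{−rT}·N(d₂) = 19.007579 − 13.300992 = 5.706587
ρ = K·T·e^{−rT}·N(d₂) = 28.623735

price = 5.706587
ρ = 28.623735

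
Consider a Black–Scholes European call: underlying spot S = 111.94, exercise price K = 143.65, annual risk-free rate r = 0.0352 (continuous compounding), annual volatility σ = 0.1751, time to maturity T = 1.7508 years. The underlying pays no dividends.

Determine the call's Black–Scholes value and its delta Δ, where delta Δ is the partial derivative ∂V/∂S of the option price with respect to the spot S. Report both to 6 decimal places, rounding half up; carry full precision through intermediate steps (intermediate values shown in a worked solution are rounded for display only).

σ√T = 0.1751·√1.7508 = 0.231688
d₁ = (ln(S/K) + (r+σ²/2)T) / (σ√T) = (ln(111.94/143.65) + (0.0352+0.1751²/2)·1.7508) / 0.231688 = (-0.249417 + 0.088468) / 0.231688 = -0.694678
d₂ = d₁ − σ√T = -0.694678 − 0.231688 = -0.926366
e^{−rT} = e^{−0.0352·1.7508} = 0.940232
N(d₁) = 0.243629,  N(d₂) = 0.177128
Call price V = S·N(d₁) − K·e^{−rT}·N(d₂) = 27.271787 − 23.923662 = 3.348125
Δ = N(d₁) = 0.243629

price = 3.348125
Δ = 0.243629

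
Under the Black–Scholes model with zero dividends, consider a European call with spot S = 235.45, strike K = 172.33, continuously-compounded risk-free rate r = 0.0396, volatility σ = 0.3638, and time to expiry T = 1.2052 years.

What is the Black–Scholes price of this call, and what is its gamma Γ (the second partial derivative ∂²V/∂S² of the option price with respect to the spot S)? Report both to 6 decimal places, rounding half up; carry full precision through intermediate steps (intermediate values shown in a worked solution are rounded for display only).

price = 78.931621
Γ = 0.002315

σ√T = 0.3638·√1.2052 = 0.399385
d₁ = (ln(S/K) + (r+σ²/2)T) / (σ√T) = (ln(235.45/172.33) + (0.0396+0.3638²/2)·1.2052) / 0.399385 = (0.312087 + 0.127480) / 0.399385 = 1.100610
d₂ = d₁ − σ√T = 1.100610 − 0.399385 = 0.701225
e^{−rT} = e^{−0.0396·1.2052} = 0.953395
N(d₁) = 0.864467,  N(d₂) = 0.758419
Call price V = S·N(d₁) − K·e^{−rT}·N(d₂) = 203.538703 − 124.607082 = 78.931621
φ(d₁) = (1/√(2π))·e^{−d₁²/2} = 0.217706
Γ = φ(d₁) / (S·σ·√T) = 0.002315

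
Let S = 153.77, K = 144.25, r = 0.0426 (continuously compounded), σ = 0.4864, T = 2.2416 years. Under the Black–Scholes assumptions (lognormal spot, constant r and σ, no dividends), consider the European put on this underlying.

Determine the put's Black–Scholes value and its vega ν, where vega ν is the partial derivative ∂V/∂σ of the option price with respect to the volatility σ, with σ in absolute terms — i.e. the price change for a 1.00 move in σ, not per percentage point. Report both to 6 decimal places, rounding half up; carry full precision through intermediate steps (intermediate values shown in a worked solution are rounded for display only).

price = 30.079034
ν = 77.491342

σ√T = 0.4864·√2.2416 = 0.728237
d₁ = (ln(S/K) + (r+σ²/2)T) / (σ√T) = (ln(153.77/144.25) + (0.0426+0.4864²/2)·2.2416) / 0.728237 = (0.063910 + 0.360657) / 0.728237 = 0.583006
d₂ = d₁ − σ√T = 0.583006 − 0.728237 = -0.145230
e^{−rT} = e^{−0.0426·2.2416} = 0.908925
N(−d₁) = 0.279945,  N(−d₂) = 0.557736
Put price V = K·e^{−rT}·N(−d₂) − S·N(−d₁) = 73.126104 − 43.047070 = 30.079034
φ(d₁) = (1/√(2π))·e^{−d₁²/2} = 0.336591
ν = S·φ(d₁)·√T = 77.491342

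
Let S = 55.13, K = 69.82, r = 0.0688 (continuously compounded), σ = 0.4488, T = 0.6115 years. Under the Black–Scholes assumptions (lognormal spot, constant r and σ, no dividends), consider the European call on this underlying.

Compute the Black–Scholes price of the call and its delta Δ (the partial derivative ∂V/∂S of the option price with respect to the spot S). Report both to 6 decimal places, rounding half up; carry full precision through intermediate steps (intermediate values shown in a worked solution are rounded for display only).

σ√T = 0.4488·√0.6115 = 0.350955
d₁ = (ln(S/K) + (r+σ²/2)T) / (σ√T) = (ln(55.13/69.82) + (0.0688+0.4488²/2)·0.6115) / 0.350955 = (-0.236226 + 0.103656) / 0.350955 = -0.377743
d₂ = d₁ − σ√T = -0.377743 − 0.350955 = -0.728698
e^{−rT} = e^{−0.0688·0.6115} = 0.958802
N(d₁) = 0.352811,  N(d₂) = 0.233093
Call price V = S·N(d₁) − K·e^{−rT}·N(d₂) = 19.450459 − 15.604087 = 3.846371
Δ = N(d₁) = 0.352811

price = 3.846371
Δ = 0.352811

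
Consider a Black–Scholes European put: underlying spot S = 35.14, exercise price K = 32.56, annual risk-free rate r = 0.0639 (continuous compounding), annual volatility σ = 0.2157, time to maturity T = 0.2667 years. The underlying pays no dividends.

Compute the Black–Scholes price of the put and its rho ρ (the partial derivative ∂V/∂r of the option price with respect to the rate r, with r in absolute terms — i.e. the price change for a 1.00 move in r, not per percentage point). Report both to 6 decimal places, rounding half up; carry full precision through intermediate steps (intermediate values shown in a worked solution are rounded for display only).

σ√T = 0.2157·√0.2667 = 0.111394
d₁ = (ln(S/K) + (r+σ²/2)T) / (σ√T) = (ln(35.14/32.56) + (0.0639+0.2157²/2)·0.2667) / 0.111394 = (0.076256 + 0.023246) / 0.111394 = 0.893244
d₂ = d₁ − σ√T = 0.893244 − 0.111394 = 0.781850
e^{−rT} = e^{−0.0639·0.2667} = 0.983102
N(−d₁) = 0.185863,  N(−d₂) = 0.217151
Put price V = K·e^{−rT}·N(−d₂) − S·N(−d₁) = 6.950974 − 6.531236 = 0.419739
ρ = −K·T·e^{−rT}·N(−d₂) = -1.853825

price = 0.419739
ρ = -1.853825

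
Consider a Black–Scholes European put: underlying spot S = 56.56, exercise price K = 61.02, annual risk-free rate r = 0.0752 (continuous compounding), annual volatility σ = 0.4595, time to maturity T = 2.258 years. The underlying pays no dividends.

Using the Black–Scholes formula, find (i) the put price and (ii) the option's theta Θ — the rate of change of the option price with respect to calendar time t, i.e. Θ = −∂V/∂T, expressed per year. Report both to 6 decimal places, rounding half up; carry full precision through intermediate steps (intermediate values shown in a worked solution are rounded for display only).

σ√T = 0.4595·√2.258 = 0.690474
d₁ = (ln(S/K) + (r+σ²/2)T) / (σ√T) = (ln(56.56/61.02) + (0.0752+0.4595²/2)·2.258) / 0.690474 = (-0.075900 + 0.408179) / 0.690474 = 0.481233
d₂ = d₁ − σ√T = 0.481233 − 0.690474 = -0.209241
e^{−rT} = e^{−0.0752·2.258} = 0.843832
N(−d₁) = 0.315175,  N(−d₂) = 0.582870
Put price V = K·e^{−rT}·N(−d₂) − S·N(−d₁) = 30.012344 − 17.826315 = 12.186029
φ(d₁) = (1/√(2π))·e^{−d₁²/2} = 0.355322
Θ = −S·φ(d₁)·σ/(2√T) + r·K·e^{−rT}·N(−d₂) = −3.072733 + 2.256928 = -0.815805

price = 12.186029
Θ = -0.815805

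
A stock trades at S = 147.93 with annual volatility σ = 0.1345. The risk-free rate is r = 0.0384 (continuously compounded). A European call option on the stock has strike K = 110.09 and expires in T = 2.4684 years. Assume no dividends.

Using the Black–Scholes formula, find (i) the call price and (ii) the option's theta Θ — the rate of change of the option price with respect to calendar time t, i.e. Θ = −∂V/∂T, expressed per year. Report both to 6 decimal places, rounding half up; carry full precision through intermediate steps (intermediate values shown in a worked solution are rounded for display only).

σ√T = 0.1345·√2.4684 = 0.211315
d₁ = (ln(S/K) + (r+σ²/2)T) / (σ√T) = (ln(147.93/110.09) + (0.0384+0.1345²/2)·2.4684) / 0.211315 = (0.295441 + 0.117114) / 0.211315 = 1.952321
d₂ = d₁ − σ√T = 1.952321 − 0.211315 = 1.741006
e^{−rT} = e^{−0.0384·2.4684} = 0.909567
N(d₁) = 0.974550,  N(d₂) = 0.959159
Call price V = S·N(d₁) − K·e^{−rT}·N(d₂) = 144.165177 − 96.044632 = 48.120545
φ(d₁) = (1/√(2π))·e^{−d₁²/2} = 0.059325
Θ = −S·φ(d₁)·σ/(2√T) − r·K·e^{−rT}·N(d₂) = −0.375648 − 3.688114 = -4.063762

price = 48.120545
Θ = -4.063762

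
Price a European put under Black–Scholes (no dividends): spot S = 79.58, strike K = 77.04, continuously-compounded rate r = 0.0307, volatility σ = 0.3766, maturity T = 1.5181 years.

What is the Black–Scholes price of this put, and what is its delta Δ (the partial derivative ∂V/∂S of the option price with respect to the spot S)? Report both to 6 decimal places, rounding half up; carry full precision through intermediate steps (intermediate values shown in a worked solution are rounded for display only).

price = 11.220991
Δ = -0.343712

σ√T = 0.3766·√1.5181 = 0.464013
d₁ = (ln(S/K) + (r+σ²/2)T) / (σ√T) = (ln(79.58/77.04) + (0.0307+0.3766²/2)·1.5181) / 0.464013 = (0.032438 + 0.154260) / 0.464013 = 0.402355
d₂ = d₁ − σ√T = 0.402355 − 0.464013 = -0.061659
e^{−rT} = e^{−0.0307·1.5181} = 0.954464
N(−d₁) = 0.343712,  N(−d₂) = 0.524583
Put price V = K·e^{−rT}·N(−d₂) − S·N(−d₁) = 38.573555 − 27.352564 = 11.220991
Δ = −N(−d₁) = -0.343712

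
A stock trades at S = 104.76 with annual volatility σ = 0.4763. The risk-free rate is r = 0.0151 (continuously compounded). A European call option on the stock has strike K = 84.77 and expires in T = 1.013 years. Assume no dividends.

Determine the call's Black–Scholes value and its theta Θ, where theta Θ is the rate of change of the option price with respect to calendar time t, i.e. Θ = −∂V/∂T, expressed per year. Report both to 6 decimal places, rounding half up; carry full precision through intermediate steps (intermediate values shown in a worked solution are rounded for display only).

σ√T = 0.4763·√1.013 = 0.479386
d₁ = (ln(S/K) + (r+σ²/2)T) / (σ√T) = (ln(104.76/84.77) + (0.0151+0.4763²/2)·1.013) / 0.479386 = (0.211730 + 0.130202) / 0.479386 = 0.713271
d₂ = d₁ − σ√T = 0.713271 − 0.479386 = 0.233885
e^{−rT} = e^{−0.0151·1.013} = 0.984820
N(d₁) = 0.762161,  N(d₂) = 0.592463
Call price V = S·N(d₁) − K·e^{−rT}·N(d₂) = 79.843980 − 49.460695 = 30.383285
φ(d₁) = (1/√(2π))·e^{−d₁²/2} = 0.309339
Θ = −S·φ(d₁)·σ/(2√T) − r·K·e^{−rT}·N(d₂) = −7.667903 − 0.746856 = -8.414759

price = 30.383285
Θ = -8.414759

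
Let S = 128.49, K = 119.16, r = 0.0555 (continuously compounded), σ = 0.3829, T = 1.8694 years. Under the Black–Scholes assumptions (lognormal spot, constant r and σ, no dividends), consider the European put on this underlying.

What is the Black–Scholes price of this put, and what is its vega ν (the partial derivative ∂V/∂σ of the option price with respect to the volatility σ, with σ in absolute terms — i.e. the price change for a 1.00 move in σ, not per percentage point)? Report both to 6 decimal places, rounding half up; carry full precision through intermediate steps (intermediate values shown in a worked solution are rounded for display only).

σ√T = 0.3829·√1.8694 = 0.523524
d₁ = (ln(S/K) + (r+σ²/2)T) / (σ√T) = (ln(128.49/119.16) + (0.0555+0.3829²/2)·1.8694) / 0.523524 = (0.075384 + 0.240790) / 0.523524 = 0.603935
d₂ = d₁ − σ√T = 0.603935 − 0.523524 = 0.080411
e^{−rT} = e^{−0.0555·1.8694} = 0.901449
N(−d₁) = 0.272944,  N(−d₂) = 0.467955
Put price V = K·e^{−rT}·N(−d₂) − S·N(−d₁) = 50.266194 − 35.070511 = 15.195683
φ(d₁) = (1/√(2π))·e^{−d₁²/2} = 0.332436
ν = S·φ(d₁)·√T = 58.402150

price = 15.195683
ν = 58.402150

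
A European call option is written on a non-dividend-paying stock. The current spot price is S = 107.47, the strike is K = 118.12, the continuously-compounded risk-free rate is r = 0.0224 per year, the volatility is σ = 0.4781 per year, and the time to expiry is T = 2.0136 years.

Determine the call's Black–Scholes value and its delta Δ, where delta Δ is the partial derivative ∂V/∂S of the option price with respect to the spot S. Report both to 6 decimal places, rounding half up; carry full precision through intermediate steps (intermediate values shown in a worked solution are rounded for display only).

price = 26.615541
Δ = 0.605043

σ√T = 0.4781·√2.0136 = 0.678430
d₁ = (ln(S/K) + (r+σ²/2)T) / (σ√T) = (ln(107.47/118.12) + (0.0224+0.4781²/2)·2.0136) / 0.678430 = (-0.094489 + 0.275239) / 0.678430 = 0.266423
d₂ = d₁ − σ√T = 0.266423 − 0.678430 = -0.412008
e^{−rT} = e^{−0.0224·2.0136} = 0.955897
N(d₁) = 0.605043,  N(d₂) = 0.340167
Call price V = S·N(d₁) − K·e^{−rT}·N(d₂) = 65.023988 − 38.408447 = 26.615541
Δ = N(d₁) = 0.605043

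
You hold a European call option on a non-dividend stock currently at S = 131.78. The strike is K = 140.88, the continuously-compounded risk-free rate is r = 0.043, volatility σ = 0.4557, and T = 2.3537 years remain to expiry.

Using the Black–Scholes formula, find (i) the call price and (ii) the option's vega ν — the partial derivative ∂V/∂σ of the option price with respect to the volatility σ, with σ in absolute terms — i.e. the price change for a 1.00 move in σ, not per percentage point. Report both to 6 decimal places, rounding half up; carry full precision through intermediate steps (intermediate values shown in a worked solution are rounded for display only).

σ√T = 0.4557·√2.3537 = 0.699125
d₁ = (ln(S/K) + (r+σ²/2)T) / (σ√T) = (ln(131.78/140.88) + (0.043+0.4557²/2)·2.3537) / 0.699125 = (-0.066775 + 0.345597) / 0.699125 = 0.398816
d₂ = d₁ − σ√T = 0.398816 − 0.699125 = -0.300309
e^{−rT} = e^{−0.043·2.3537} = 0.903744
N(d₁) = 0.654986,  N(d₂) = 0.381971
Call price V = S·N(d₁) − K·e^{−rT}·N(d₂) = 86.314005 − 48.632329 = 37.681676
φ(d₁) = (1/√(2π))·e^{−d₁²/2} = 0.368444
ν = S·φ(d₁)·√T = 74.489822

price = 37.681676
ν = 74.489822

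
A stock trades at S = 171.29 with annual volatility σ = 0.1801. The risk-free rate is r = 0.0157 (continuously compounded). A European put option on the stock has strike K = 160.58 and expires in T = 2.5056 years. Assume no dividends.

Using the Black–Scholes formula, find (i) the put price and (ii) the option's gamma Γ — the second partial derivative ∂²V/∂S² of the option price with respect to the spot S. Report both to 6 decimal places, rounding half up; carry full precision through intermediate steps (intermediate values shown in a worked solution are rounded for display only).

σ√T = 0.1801·√2.5056 = 0.285082
d₁ = (ln(S/K) + (r+σ²/2)T) / (σ√T) = (ln(171.29/160.58) + (0.0157+0.1801²/2)·2.5056) / 0.285082 = (0.064566 + 0.079974) / 0.285082 = 0.507011
d₂ = d₁ − σ√T = 0.507011 − 0.285082 = 0.221929
e^{−rT} = e^{−0.0157·2.5056} = 0.961426
N(−d₁) = 0.306074,  N(−d₂) = 0.412185
Put price V = K·e^{−rT}·N(−d₂) − S·N(−d₁) = 63.635442 − 52.427364 = 11.208078
φ(d₁) = (1/√(2π))·e^{−d₁²/2} = 0.350825
Γ = φ(d₁) / (S·σ·√T) = 0.007184

price = 11.208078
Γ = 0.007184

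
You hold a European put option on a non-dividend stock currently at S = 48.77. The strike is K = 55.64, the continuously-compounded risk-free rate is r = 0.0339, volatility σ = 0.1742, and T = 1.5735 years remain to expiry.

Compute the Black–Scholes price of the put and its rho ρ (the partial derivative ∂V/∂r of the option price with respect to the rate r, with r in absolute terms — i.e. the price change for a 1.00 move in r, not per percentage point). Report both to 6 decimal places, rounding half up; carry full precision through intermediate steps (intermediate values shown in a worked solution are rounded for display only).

price = 6.686379
ρ = -56.457641

σ√T = 0.1742·√1.5735 = 0.218515
d₁ = (ln(S/K) + (r+σ²/2)T) / (σ√T) = (ln(48.77/55.64) + (0.0339+0.1742²/2)·1.5735) / 0.218515 = (-0.131787 + 0.077216) / 0.218515 = -0.249735
d₂ = d₁ − σ√T = -0.249735 − 0.218515 = -0.468250
e^{−rT} = e^{−0.0339·1.5735} = 0.948056
N(−d₁) = 0.598604,  N(−d₂) = 0.680197
Put price V = K·e^{−rT}·N(−d₂) − S·N(−d₁) = 35.880293 − 29.193913 = 6.686379
ρ = −K·T·e^{−rT}·N(−d₂) = -56.457641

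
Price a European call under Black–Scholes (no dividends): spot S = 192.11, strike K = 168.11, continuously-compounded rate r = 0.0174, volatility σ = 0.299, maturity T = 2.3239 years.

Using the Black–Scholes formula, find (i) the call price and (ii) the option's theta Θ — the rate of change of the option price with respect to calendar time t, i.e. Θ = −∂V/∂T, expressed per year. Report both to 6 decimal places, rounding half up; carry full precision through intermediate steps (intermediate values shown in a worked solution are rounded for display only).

price = 49.445321
Θ = -7.818465

σ√T = 0.299·√2.3239 = 0.455806
d₁ = (ln(S/K) + (r+σ²/2)T) / (σ√T) = (ln(192.11/168.11) + (0.0174+0.299²/2)·2.3239) / 0.455806 = (0.133450 + 0.144315) / 0.455806 = 0.609393
d₂ = d₁ − σ√T = 0.609393 − 0.455806 = 0.153587
e^{−rT} = e^{−0.0174·2.3239} = 0.960371
N(d₁) = 0.728868,  N(d₂) = 0.561032
Call price V = S·N(d₁) − K·e^{−rT}·N(d₂) = 140.022840 − 90.577519 = 49.445321
φ(d₁) = (1/√(2π))·e^{−d₁²/2} = 0.331337
Θ = −S·φ(d₁)·σ/(2√T) − r·K·e^{−rT}·N(d₂) = −6.242416 − 1.576049 = -7.818465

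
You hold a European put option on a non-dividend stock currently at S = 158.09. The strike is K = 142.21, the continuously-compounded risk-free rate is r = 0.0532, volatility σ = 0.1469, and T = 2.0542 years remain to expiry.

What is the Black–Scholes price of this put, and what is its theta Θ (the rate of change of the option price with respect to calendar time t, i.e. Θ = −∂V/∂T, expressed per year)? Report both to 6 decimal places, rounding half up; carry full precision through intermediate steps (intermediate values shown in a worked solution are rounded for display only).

σ√T = 0.1469·√2.0542 = 0.210544
d₁ = (ln(S/K) + (r+σ²/2)T) / (σ√T) = (ln(158.09/142.21) + (0.0532+0.1469²/2)·2.0542) / 0.210544 = (0.105860 + 0.131448) / 0.210544 = 1.127115
d₂ = d₁ − σ√T = 1.127115 − 0.210544 = 0.916571
e^{−rT} = e^{−0.0532·2.0542} = 0.896476
N(−d₁) = 0.129847,  N(−d₂) = 0.179684
Put price V = K·e^{−rT}·N(−d₂) − S·N(−d₁) = 22.907498 − 20.527493 = 2.380005
φ(d₁) = (1/√(2π))·e^{−d₁²/2} = 0.211373
Θ = −S·φ(d₁)·σ/(2√T) + r·K·e^{−rT}·N(−d₂) = −1.712472 + 1.218679 = -0.493793

price = 2.380005
Θ = -0.493793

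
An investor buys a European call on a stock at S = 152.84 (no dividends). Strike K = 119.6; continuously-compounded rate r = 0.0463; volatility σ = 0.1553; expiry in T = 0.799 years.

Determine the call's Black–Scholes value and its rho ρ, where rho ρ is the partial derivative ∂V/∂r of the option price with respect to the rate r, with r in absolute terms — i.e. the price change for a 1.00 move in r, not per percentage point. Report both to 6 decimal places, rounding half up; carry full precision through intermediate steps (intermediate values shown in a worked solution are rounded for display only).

price = 37.726426
ρ = 89.807683

σ√T = 0.1553·√0.799 = 0.138818
d₁ = (ln(S/K) + (r+σ²/2)T) / (σ√T) = (ln(152.84/119.6) + (0.0463+0.1553²/2)·0.799) / 0.138818 = (0.245239 + 0.046629) / 0.138818 = 2.102525
d₂ = d₁ − σ√T = 2.102525 − 0.138818 = 1.963707
e^{−rT} = e^{−0.0463·0.799} = 0.963682
N(d₁) = 0.982246,  N(d₂) = 0.975218
Call price V = S·N(d₁) − K·e^{−rT}·N(d₂) = 150.126530 − 112.400104 = 37.726426
ρ = K·T·e^{−rT}·N(d₂) = 89.807683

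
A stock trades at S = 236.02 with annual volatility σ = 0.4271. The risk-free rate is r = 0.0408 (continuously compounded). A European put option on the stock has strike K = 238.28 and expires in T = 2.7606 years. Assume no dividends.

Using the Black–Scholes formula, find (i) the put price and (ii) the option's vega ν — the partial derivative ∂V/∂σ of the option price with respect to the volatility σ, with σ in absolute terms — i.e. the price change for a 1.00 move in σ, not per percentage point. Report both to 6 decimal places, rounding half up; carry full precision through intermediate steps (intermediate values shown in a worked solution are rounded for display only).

σ√T = 0.4271·√2.7606 = 0.709629
d₁ = (ln(S/K) + (r+σ²/2)T) / (σ√T) = (ln(236.02/238.28) + (0.0408+0.4271²/2)·2.7606) / 0.709629 = (-0.009530 + 0.364419) / 0.709629 = 0.500105
d₂ = d₁ − σ√T = 0.500105 − 0.709629 = -0.209524
e^{−rT} = e^{−0.0408·2.7606} = 0.893479
N(−d₁) = 0.308500,  N(−d₂) = 0.582980
Put price V = K·e^{−rT}·N(−d₂) − S·N(−d₁) = 124.115430 − 72.812281 = 51.303149
φ(d₁) = (1/√(2π))·e^{−d₁²/2} = 0.352047
ν = S·φ(d₁)·√T = 138.054617

price = 51.303149
ν = 138.054617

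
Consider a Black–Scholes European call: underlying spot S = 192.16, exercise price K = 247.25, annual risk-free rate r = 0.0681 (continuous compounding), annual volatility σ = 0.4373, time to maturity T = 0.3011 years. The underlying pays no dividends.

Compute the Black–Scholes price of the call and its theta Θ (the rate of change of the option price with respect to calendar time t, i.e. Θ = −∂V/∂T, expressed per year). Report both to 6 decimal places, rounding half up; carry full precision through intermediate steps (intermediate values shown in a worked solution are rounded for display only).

σ√T = 0.4373·√0.3011 = 0.239958
d₁ = (ln(S/K) + (r+σ²/2)T) / (σ√T) = (ln(192.16/247.25) + (0.0681+0.4373²/2)·0.3011) / 0.239958 = (-0.252072 + 0.049295) / 0.239958 = -0.845052
d₂ = d₁ − σ√T = -0.845052 − 0.239958 = -1.085010
e^{−rT} = e^{−0.0681·0.3011} = 0.979704
N(d₁) = 0.199041,  N(d₂) = 0.138959
Call price V = S·N(d₁) − K·e^{−rT}·N(d₂) = 38.247695 − 33.660200 = 4.587496
φ(d₁) = (1/√(2π))·e^{−d₁²/2} = 0.279153
Θ = −S·φ(d₁)·σ/(2√T) − r·K·e^{−rT}·N(d₂) = −21.374673 − 2.292260 = -23.666933

price = 4.587496
Θ = -23.666933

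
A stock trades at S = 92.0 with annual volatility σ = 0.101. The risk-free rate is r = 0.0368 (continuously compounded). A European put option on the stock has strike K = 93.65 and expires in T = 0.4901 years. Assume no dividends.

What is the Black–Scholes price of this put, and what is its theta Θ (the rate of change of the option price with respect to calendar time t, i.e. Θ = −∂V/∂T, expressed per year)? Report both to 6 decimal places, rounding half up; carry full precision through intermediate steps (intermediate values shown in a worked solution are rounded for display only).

σ√T = 0.101·√0.4901 = 0.070707
d₁ = (ln(S/K) + (r+σ²/2)T) / (σ√T) = (ln(92.0/93.65) + (0.0368+0.101²/2)·0.4901) / 0.070707 = (-0.017776 + 0.020535) / 0.070707 = 0.039028
d₂ = d₁ − σ√T = 0.039028 − 0.070707 = -0.031679
e^{−rT} = e^{−0.0368·0.4901} = 0.982126
N(−d₁) = 0.484434,  N(−d₂) = 0.512636
Put price V = K·e^{−rT}·N(−d₂) − S·N(−d₁) = 47.150254 − 44.567920 = 2.582334
φ(d₁) = (1/√(2π))·e^{−d₁²/2} = 0.398639
Θ = −S·φ(d₁)·σ/(2√T) + r·K·e^{−rT}·N(−d₂) = −2.645551 + 1.735129 = -0.910422

price = 2.582334
Θ = -0.910422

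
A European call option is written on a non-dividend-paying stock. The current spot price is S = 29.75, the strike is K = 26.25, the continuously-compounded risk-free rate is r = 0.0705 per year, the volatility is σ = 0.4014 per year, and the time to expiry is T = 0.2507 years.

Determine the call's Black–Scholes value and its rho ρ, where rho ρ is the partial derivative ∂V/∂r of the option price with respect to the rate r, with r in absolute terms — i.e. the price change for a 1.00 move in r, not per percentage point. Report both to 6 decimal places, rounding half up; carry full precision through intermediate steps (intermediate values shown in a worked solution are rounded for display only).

price = 4.738739
ρ = 4.714311

σ√T = 0.4014·√0.2507 = 0.200981
d₁ = (ln(S/K) + (r+σ²/2)T) / (σ√T) = (ln(29.75/26.25) + (0.0705+0.4014²/2)·0.2507) / 0.200981 = (0.125163 + 0.037871) / 0.200981 = 0.811193
d₂ = d₁ − σ√T = 0.811193 − 0.200981 = 0.610212
e^{−rT} = e^{−0.0705·0.2507} = 0.982481
N(d₁) = 0.791372,  N(d₂) = 0.729139
Call price V = S·N(d₁) − K·e^{−rT}·N(d₂) = 23.543331 − 18.804592 = 4.738739
ρ = K·T·e^{−rT}·N(d₂) = 4.714311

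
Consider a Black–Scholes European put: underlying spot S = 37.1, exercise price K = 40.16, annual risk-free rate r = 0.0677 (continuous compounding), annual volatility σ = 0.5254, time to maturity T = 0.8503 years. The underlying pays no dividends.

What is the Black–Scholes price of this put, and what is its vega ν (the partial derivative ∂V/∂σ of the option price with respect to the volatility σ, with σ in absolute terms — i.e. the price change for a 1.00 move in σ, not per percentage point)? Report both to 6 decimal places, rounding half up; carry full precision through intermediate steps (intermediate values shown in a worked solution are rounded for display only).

σ√T = 0.5254·√0.8503 = 0.484480
d₁ = (ln(S/K) + (r+σ²/2)T) / (σ√T) = (ln(37.1/40.16) + (0.0677+0.5254²/2)·0.8503) / 0.484480 = (-0.079255 + 0.174926) / 0.484480 = 0.197472
d₂ = d₁ − σ√T = 0.197472 − 0.484480 = -0.287008
e^{−rT} = e^{−0.0677·0.8503} = 0.944060
N(−d₁) = 0.421729,  N(−d₂) = 0.612947
Put price V = K·e^{−rT}·N(−d₂) − S·N(−d₁) = 23.238939 − 15.646146 = 7.592793
φ(d₁) = (1/√(2π))·e^{−d₁²/2} = 0.391239
ν = S·φ(d₁)·√T = 13.384506

price = 7.592793
ν = 13.384506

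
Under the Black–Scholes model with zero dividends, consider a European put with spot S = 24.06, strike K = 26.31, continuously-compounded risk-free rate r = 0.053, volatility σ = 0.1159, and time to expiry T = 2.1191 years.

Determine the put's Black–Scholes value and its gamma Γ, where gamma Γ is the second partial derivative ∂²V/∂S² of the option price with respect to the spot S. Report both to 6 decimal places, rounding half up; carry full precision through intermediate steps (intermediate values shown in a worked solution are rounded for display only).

price = 1.341370
Γ = 0.095924

σ√T = 0.1159·√2.1191 = 0.168717
d₁ = (ln(S/K) + (r+σ²/2)T) / (σ√T) = (ln(24.06/26.31) + (0.053+0.1159²/2)·2.1191) / 0.168717 = (-0.089398 + 0.126545) / 0.168717 = 0.220171
d₂ = d₁ − σ√T = 0.220171 − 0.168717 = 0.051454
e^{−rT} = e^{−0.053·2.1191} = 0.893765
N(−d₁) = 0.412869,  N(−d₂) = 0.479482
Put price V = K·e^{−rT}·N(−d₂) − S·N(−d₁) = 11.274996 − 9.933626 = 1.341370
φ(d₁) = (1/√(2π))·e^{−d₁²/2} = 0.389389
Γ = φ(d₁) / (S·σ·√T) = 0.095924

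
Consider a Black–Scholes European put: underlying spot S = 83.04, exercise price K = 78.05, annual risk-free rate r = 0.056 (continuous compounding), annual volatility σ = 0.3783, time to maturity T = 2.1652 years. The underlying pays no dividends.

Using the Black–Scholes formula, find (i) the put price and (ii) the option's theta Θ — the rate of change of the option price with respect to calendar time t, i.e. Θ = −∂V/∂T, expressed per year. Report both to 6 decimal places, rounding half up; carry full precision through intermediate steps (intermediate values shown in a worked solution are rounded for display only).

price = 10.600051
Θ = -1.683575

σ√T = 0.3783·√2.1652 = 0.556654
d₁ = (ln(S/K) + (r+σ²/2)T) / (σ√T) = (ln(83.04/78.05) + (0.056+0.3783²/2)·2.1652) / 0.556654 = (0.061973 + 0.276183) / 0.556654 = 0.607479
d₂ = d₁ − σ√T = 0.607479 − 0.556654 = 0.050825
e^{−rT} = e^{−0.056·2.1652} = 0.885811
N(−d₁) = 0.271766,  N(−d₂) = 0.479732
Put price V = K·e^{−rT}·N(−d₂) − S·N(−d₁) = 33.167535 − 22.567484 = 10.600051
φ(d₁) = (1/√(2π))·e^{−d₁²/2} = 0.331723
Θ = −S·φ(d₁)·σ/(2√T) + r·K·e^{−rT}·N(−d₂) = −3.540957 + 1.857382 = -1.683575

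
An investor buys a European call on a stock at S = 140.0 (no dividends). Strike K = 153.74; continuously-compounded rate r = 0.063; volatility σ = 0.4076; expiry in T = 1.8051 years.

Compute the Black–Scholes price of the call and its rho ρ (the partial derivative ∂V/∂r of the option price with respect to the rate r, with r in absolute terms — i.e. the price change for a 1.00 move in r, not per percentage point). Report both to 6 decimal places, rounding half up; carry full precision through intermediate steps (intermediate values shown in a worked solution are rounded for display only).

σ√T = 0.4076·√1.8051 = 0.547627
d₁ = (ln(S/K) + (r+σ²/2)T) / (σ√T) = (ln(140.0/153.74) + (0.063+0.4076²/2)·1.8051) / 0.547627 = (-0.093620 + 0.263669) / 0.547627 = 0.310519
d₂ = d₁ − σ√T = 0.310519 − 0.547627 = -0.237108
e^{−rT} = e^{−0.063·1.8051} = 0.892507
N(d₁) = 0.621917,  N(d₂) = 0.406286
Call price V = S·N(d₁) − K·e^{−rT}·N(d₂) = 87.068351 − 55.748181 = 31.320169
ρ = K·T·e^{−rT}·N(d₂) = 100.631042

price = 31.320169
ρ = 100.631042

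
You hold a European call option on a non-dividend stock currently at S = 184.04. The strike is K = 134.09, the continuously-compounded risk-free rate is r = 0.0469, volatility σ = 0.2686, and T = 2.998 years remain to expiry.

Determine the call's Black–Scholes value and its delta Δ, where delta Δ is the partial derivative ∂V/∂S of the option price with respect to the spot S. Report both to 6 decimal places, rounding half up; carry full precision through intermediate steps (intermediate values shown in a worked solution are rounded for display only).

σ√T = 0.2686·√2.998 = 0.465074
d₁ = (ln(S/K) + (r+σ²/2)T) / (σ√T) = (ln(184.04/134.09) + (0.0469+0.2686²/2)·2.998) / 0.465074 = (0.316642 + 0.248753) / 0.465074 = 1.215710
d₂ = d₁ − σ√T = 1.215710 − 0.465074 = 0.750636
e^{−rT} = e^{−0.0469·2.998} = 0.868831
N(d₁) = 0.887952,  N(d₂) = 0.773564
Call price V = S·N(d₁) − K·e^{−rT}·N(d₂) = 163.418748 − 90.121476 = 73.297272
Δ = N(d₁) = 0.887952

price = 73.297272
Δ = 0.887952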